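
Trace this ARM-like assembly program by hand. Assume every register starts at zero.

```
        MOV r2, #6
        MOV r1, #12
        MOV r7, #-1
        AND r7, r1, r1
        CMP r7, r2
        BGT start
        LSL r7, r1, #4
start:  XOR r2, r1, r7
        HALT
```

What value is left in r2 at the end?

0

r2=6
r1=12
r7=-1
r7=12&12=12
CMP r7, r2  (cmp 12,6)
BGT start: taken
r2=12^12=0
halt.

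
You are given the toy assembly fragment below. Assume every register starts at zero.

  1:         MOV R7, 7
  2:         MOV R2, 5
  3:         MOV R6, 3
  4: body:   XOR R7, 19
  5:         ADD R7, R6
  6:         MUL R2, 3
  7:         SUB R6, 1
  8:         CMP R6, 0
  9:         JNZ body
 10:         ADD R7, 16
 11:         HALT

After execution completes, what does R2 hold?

after MOV R7, 7: R7=7
after MOV R2, 5: R2=5
after MOV R6, 3: R6=3
after XOR R7, 19: R7=7^19=20
after ADD R7, R6: R7=20+3=23
after MUL R2, 3: R2=5*3=15
after SUB R6, 1: R6=3-1=2
CMP R6, 0  (cmp 2,0)
JNZ body: taken
after XOR R7, 19: R7=23^19=4
after ADD R7, R6: R7=4+2=6
after MUL R2, 3: R2=15*3=45
after SUB R6, 1: R6=2-1=1
CMP R6, 0  (cmp 1,0)
JNZ body: taken
after XOR R7, 19: R7=6^19=21
after ADD R7, R6: R7=21+1=22
after MUL R2, 3: R2=45*3=135
after SUB R6, 1: R6=1-1=0
CMP R6, 0  (cmp 0,0)
JNZ body: not taken
after ADD R7, 16: R7=22+16=38
halt.

135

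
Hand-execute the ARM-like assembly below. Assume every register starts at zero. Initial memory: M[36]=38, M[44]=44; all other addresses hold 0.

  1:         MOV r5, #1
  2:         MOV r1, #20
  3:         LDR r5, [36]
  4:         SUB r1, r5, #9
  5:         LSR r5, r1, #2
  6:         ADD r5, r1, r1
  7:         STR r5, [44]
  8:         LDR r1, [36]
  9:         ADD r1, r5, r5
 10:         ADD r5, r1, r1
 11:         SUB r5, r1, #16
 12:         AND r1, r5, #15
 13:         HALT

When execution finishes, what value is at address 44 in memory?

after MOV r5, #1: r5=1
after MOV r1, #20: r1=20
after LDR r5, [36]: r5=M[36]=38
after SUB r1, r5, #9: r1=38-9=29
after LSR r5, r1, #2: r5=29>>2=7
after ADD r5, r1, r1: r5=29+29=58
STR r5, [44] → M[44]=58
after LDR r1, [36]: r1=M[36]=38
after ADD r1, r5, r5: r1=58+58=116
after ADD r5, r1, r1: r5=116+116=232
after SUB r5, r1, #16: r5=116-16=100
after AND r1, r5, #15: r1=100&15=4
halt.

58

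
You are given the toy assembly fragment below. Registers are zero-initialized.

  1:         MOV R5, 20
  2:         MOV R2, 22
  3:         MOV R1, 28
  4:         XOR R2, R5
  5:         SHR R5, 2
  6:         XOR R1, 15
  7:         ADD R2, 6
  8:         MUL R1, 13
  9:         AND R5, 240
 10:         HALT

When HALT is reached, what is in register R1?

247

R5=20
R2=22
R1=28
R2=22^20=2
R5=20>>2=5
R1=28^15=19
R2=2+6=8
R1=19*13=247
R5=5&240=0
halt.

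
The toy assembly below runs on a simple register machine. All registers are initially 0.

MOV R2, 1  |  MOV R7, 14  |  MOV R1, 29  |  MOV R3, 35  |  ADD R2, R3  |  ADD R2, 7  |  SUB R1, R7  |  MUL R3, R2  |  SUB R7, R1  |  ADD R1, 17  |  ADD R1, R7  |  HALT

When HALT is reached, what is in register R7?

R2=1
R7=14
R1=29
R3=35
R2=1+35=36
R2=36+7=43
R1=29-14=15
R3=35*43=1505
R7=14-15=-1
R1=15+17=32
R1=32+(-1)=31
halt.

-1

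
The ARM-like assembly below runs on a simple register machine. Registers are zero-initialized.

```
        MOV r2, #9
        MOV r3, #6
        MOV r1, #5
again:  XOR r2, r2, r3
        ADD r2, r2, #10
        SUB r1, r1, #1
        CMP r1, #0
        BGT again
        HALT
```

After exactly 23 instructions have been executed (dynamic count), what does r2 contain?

73

r2=9
r3=6
r1=5
r2=9^6=15
r2=15+10=25
r1=5-1=4
CMP r1, #0  (cmp 4,0)
BGT again: taken
r2=25^6=31
r2=31+10=41
r1=4-1=3
CMP r1, #0  (cmp 3,0)
BGT again: taken
r2=41^6=47
r2=47+10=57
r1=3-1=2
CMP r1, #0  (cmp 2,0)
BGT again: taken
r2=57^6=63
r2=63+10=73
r1=2-1=1
CMP r1, #0  (cmp 1,0)
BGT again: taken
After step 23: r2 = 73.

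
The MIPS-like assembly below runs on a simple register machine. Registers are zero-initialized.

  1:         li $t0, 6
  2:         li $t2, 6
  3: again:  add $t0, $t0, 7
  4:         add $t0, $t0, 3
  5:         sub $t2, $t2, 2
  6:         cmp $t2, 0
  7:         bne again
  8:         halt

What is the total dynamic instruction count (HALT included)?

18

$t0=6
$t2=6
$t0=6+7=13
$t0=13+3=16
$t2=6-2=4
cmp $t2, 0  (cmp 4,0)
bne again: taken
$t0=16+7=23
$t0=23+3=26
$t2=4-2=2
cmp $t2, 0  (cmp 2,0)
bne again: taken
$t0=26+7=33
$t0=33+3=36
$t2=2-2=0
cmp $t2, 0  (cmp 0,0)
bne again: not taken
halt.
Total executed instructions: 18.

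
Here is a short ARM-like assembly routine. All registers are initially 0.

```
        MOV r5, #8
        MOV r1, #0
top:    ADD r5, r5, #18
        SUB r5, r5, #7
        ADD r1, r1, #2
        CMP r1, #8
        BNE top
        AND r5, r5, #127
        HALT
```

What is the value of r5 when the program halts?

r5=8
r1=0
r5=8+18=26
r5=26-7=19
r1=0+2=2
CMP r1, #8  (cmp 2,8)
BNE top: taken
r5=19+18=37
r5=37-7=30
r1=2+2=4
CMP r1, #8  (cmp 4,8)
BNE top: taken
r5=30+18=48
r5=48-7=41
r1=4+2=6
CMP r1, #8  (cmp 6,8)
BNE top: taken
r5=41+18=59
r5=59-7=52
r1=6+2=8
CMP r1, #8  (cmp 8,8)
BNE top: not taken
r5=52&127=52
halt.

52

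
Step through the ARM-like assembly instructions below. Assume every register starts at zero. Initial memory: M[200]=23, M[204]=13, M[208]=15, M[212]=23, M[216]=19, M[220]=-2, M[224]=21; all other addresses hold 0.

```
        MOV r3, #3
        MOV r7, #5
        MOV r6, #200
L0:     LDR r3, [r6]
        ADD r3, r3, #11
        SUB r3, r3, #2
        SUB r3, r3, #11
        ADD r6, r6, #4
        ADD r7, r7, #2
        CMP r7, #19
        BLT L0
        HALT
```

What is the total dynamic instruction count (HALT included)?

60

r3=3
r7=5
r6=200
r3=M[200]=23
r3=23+11=34
r3=34-2=32
r3=32-11=21
r6=200+4=204
r7=5+2=7
CMP r7, #19  (cmp 7,19)
BLT L0: taken
r3=M[204]=13
r3=13+11=24
r3=24-2=22
r3=22-11=11
r6=204+4=208
r7=7+2=9
CMP r7, #19  (cmp 9,19)
BLT L0: taken
r3=M[208]=15
r3=15+11=26
r3=26-2=24
r3=24-11=13
r6=208+4=212
r7=9+2=11
CMP r7, #19  (cmp 11,19)
BLT L0: taken
r3=M[212]=23
r3=23+11=34
r3=34-2=32
r3=32-11=21
r6=212+4=216
r7=11+2=13
CMP r7, #19  (cmp 13,19)
BLT L0: taken
r3=M[216]=19
r3=19+11=30
r3=30-2=28
r3=28-11=17
r6=216+4=220
r7=13+2=15
CMP r7, #19  (cmp 15,19)
BLT L0: taken
r3=M[220]=-2
r3=(-2)+11=9
r3=9-2=7
r3=7-11=-4
r6=220+4=224
r7=15+2=17
CMP r7, #19  (cmp 17,19)
BLT L0: taken
r3=M[224]=21
r3=21+11=32
r3=32-2=30
r3=30-11=19
r6=224+4=228
r7=17+2=19
CMP r7, #19  (cmp 19,19)
BLT L0: not taken
halt.
Total executed instructions: 60.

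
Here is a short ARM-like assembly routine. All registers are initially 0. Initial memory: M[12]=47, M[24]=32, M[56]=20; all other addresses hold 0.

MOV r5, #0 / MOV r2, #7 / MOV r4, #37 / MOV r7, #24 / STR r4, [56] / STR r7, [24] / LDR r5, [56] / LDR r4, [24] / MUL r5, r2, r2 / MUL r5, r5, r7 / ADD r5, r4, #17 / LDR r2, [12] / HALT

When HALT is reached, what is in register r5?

after MOV r5, #0: r5=0
after MOV r2, #7: r2=7
after MOV r4, #37: r4=37
after MOV r7, #24: r7=24
STR r4, [56] → M[56]=37
STR r7, [24] → M[24]=24
after LDR r5, [56]: r5=M[56]=37
after LDR r4, [24]: r4=M[24]=24
after MUL r5, r2, r2: r5=7*7=49
after MUL r5, r5, r7: r5=49*24=1176
after ADD r5, r4, #17: r5=24+17=41
after LDR r2, [12]: r2=M[12]=47
halt.

41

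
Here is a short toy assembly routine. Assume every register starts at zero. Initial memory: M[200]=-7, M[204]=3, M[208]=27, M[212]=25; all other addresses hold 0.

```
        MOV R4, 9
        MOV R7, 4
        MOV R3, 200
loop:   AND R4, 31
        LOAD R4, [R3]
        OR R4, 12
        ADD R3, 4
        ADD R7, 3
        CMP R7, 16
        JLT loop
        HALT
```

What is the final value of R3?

R4=9
R7=4
R3=200
R4=9&31=9
R4=M[200]=-7
R4=(-7)|12=-3
R3=200+4=204
R7=4+3=7
CMP R7, 16  (cmp 7,16)
JLT loop: taken
R4=(-3)&31=29
R4=M[204]=3
R4=3|12=15
R3=204+4=208
R7=7+3=10
CMP R7, 16  (cmp 10,16)
JLT loop: taken
R4=15&31=15
R4=M[208]=27
R4=27|12=31
R3=208+4=212
R7=10+3=13
CMP R7, 16  (cmp 13,16)
JLT loop: taken
R4=31&31=31
R4=M[212]=25
R4=25|12=29
R3=212+4=216
R7=13+3=16
CMP R7, 16  (cmp 16,16)
JLT loop: not taken
halt.

216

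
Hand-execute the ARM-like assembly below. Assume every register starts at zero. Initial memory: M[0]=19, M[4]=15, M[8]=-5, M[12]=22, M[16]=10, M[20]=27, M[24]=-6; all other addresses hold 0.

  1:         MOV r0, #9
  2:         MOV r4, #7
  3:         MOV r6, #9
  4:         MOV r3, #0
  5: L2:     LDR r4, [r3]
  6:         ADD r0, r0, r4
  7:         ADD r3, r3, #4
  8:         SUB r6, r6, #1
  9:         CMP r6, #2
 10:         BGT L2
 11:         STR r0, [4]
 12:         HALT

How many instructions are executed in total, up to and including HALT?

48

after MOV r0, #9: r0=9
after MOV r4, #7: r4=7
after MOV r6, #9: r6=9
after MOV r3, #0: r3=0
after LDR r4, [r3]: r4=M[0]=19
after ADD r0, r0, r4: r0=9+19=28
after ADD r3, r3, #4: r3=0+4=4
after SUB r6, r6, #1: r6=9-1=8
CMP r6, #2  (cmp 8,2)
BGT L2: taken
after LDR r4, [r3]: r4=M[4]=15
after ADD r0, r0, r4: r0=28+15=43
after ADD r3, r3, #4: r3=4+4=8
after SUB r6, r6, #1: r6=8-1=7
CMP r6, #2  (cmp 7,2)
BGT L2: taken
after LDR r4, [r3]: r4=M[8]=-5
after ADD r0, r0, r4: r0=43+(-5)=38
after ADD r3, r3, #4: r3=8+4=12
after SUB r6, r6, #1: r6=7-1=6
CMP r6, #2  (cmp 6,2)
BGT L2: taken
after LDR r4, [r3]: r4=M[12]=22
after ADD r0, r0, r4: r0=38+22=60
after ADD r3, r3, #4: r3=12+4=16
after SUB r6, r6, #1: r6=6-1=5
CMP r6, #2  (cmp 5,2)
BGT L2: taken
after LDR r4, [r3]: r4=M[16]=10
after ADD r0, r0, r4: r0=60+10=70
after ADD r3, r3, #4: r3=16+4=20
after SUB r6, r6, #1: r6=5-1=4
CMP r6, #2  (cmp 4,2)
BGT L2: taken
after LDR r4, [r3]: r4=M[20]=27
after ADD r0, r0, r4: r0=70+27=97
after ADD r3, r3, #4: r3=20+4=24
after SUB r6, r6, #1: r6=4-1=3
CMP r6, #2  (cmp 3,2)
BGT L2: taken
after LDR r4, [r3]: r4=M[24]=-6
after ADD r0, r0, r4: r0=97+(-6)=91
after ADD r3, r3, #4: r3=24+4=28
after SUB r6, r6, #1: r6=3-1=2
CMP r6, #2  (cmp 2,2)
BGT L2: not taken
STR r0, [4] → M[4]=91
halt.
Total executed instructions: 48.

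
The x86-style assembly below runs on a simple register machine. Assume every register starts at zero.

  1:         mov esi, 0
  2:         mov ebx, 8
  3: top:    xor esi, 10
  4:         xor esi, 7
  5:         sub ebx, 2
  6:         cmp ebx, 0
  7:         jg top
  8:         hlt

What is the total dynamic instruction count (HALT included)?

23

mov esi, 0 → esi=0
mov ebx, 8 → ebx=8
xor esi, 10 → esi=0^10=10
xor esi, 7 → esi=10^7=13
sub ebx, 2 → ebx=8-2=6
cmp ebx, 0  (cmp 6,0)
jg top: taken
xor esi, 10 → esi=13^10=7
xor esi, 7 → esi=7^7=0
sub ebx, 2 → ebx=6-2=4
cmp ebx, 0  (cmp 4,0)
jg top: taken
xor esi, 10 → esi=0^10=10
xor esi, 7 → esi=10^7=13
sub ebx, 2 → ebx=4-2=2
cmp ebx, 0  (cmp 2,0)
jg top: taken
xor esi, 10 → esi=13^10=7
xor esi, 7 → esi=7^7=0
sub ebx, 2 → ebx=2-2=0
cmp ebx, 0  (cmp 0,0)
jg top: not taken
halt.
Total executed instructions: 23.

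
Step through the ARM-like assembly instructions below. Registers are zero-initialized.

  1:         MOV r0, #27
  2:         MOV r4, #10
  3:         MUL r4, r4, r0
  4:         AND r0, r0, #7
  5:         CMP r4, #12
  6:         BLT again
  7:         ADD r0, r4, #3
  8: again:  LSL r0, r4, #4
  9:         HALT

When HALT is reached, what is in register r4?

270

MOV r0, #27 → r0=27
MOV r4, #10 → r4=10
MUL r4, r4, r0 → r4=10*27=270
AND r0, r0, #7 → r0=27&7=3
CMP r4, #12  (cmp 270,12)
BLT again: not taken
ADD r0, r4, #3 → r0=270+3=273
LSL r0, r4, #4 → r0=270<<4=4320
halt.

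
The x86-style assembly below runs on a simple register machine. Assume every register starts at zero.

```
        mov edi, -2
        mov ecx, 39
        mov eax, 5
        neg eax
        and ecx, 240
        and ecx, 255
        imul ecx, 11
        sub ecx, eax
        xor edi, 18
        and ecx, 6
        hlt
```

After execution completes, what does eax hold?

-5

mov edi, -2 → edi=-2
mov ecx, 39 → ecx=39
mov eax, 5 → eax=5
neg eax → eax=-(5)=-5
and ecx, 240 → ecx=39&240=32
and ecx, 255 → ecx=32&255=32
imul ecx, 11 → ecx=32*11=352
sub ecx, eax → ecx=352-(-5)=357
xor edi, 18 → edi=(-2)^18=-20
and ecx, 6 → ecx=357&6=4
halt.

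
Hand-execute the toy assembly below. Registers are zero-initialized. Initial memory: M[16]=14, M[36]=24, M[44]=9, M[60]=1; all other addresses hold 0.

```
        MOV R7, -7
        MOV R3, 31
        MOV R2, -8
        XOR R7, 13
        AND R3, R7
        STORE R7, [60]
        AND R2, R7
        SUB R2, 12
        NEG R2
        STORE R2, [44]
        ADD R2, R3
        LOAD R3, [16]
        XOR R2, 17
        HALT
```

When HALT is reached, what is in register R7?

R7=-7
R3=31
R2=-8
R7=(-7)^13=-12
R3=31&(-12)=20
STORE R7, [60] → M[60]=-12
R2=(-8)&(-12)=-16
R2=(-16)-12=-28
R2=-(-28)=28
STORE R2, [44] → M[44]=28
R2=28+20=48
R3=M[16]=14
R2=48^17=33
halt.

-12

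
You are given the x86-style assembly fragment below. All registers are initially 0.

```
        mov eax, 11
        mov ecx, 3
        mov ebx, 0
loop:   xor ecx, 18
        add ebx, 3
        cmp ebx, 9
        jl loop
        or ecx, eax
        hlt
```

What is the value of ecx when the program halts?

27

after mov eax, 11: eax=11
after mov ecx, 3: ecx=3
after mov ebx, 0: ebx=0
after xor ecx, 18: ecx=3^18=17
after add ebx, 3: ebx=0+3=3
cmp ebx, 9  (cmp 3,9)
jl loop: taken
after xor ecx, 18: ecx=17^18=3
after add ebx, 3: ebx=3+3=6
cmp ebx, 9  (cmp 6,9)
jl loop: taken
after xor ecx, 18: ecx=3^18=17
after add ebx, 3: ebx=6+3=9
cmp ebx, 9  (cmp 9,9)
jl loop: not taken
after or ecx, eax: ecx=17|11=27
halt.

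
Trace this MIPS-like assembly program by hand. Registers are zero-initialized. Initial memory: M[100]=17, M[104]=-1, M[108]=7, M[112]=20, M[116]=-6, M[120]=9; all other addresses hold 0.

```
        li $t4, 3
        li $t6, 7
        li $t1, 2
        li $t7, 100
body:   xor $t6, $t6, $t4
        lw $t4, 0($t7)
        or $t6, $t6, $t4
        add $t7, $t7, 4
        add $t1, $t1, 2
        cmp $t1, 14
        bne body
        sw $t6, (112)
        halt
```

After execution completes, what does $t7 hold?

li $t4, 3 → $t4=3
li $t6, 7 → $t6=7
li $t1, 2 → $t1=2
li $t7, 100 → $t7=100
xor $t6, $t6, $t4 → $t6=7^3=4
lw $t4, 0($t7) → $t4=M[100]=17
or $t6, $t6, $t4 → $t6=4|17=21
add $t7, $t7, 4 → $t7=100+4=104
add $t1, $t1, 2 → $t1=2+2=4
cmp $t1, 14  (cmp 4,14)
bne body: taken
xor $t6, $t6, $t4 → $t6=21^17=4
lw $t4, 0($t7) → $t4=M[104]=-1
or $t6, $t6, $t4 → $t6=4|(-1)=-1
add $t7, $t7, 4 → $t7=104+4=108
add $t1, $t1, 2 → $t1=4+2=6
cmp $t1, 14  (cmp 6,14)
bne body: taken
xor $t6, $t6, $t4 → $t6=(-1)^(-1)=0
lw $t4, 0($t7) → $t4=M[108]=7
or $t6, $t6, $t4 → $t6=0|7=7
add $t7, $t7, 4 → $t7=108+4=112
add $t1, $t1, 2 → $t1=6+2=8
cmp $t1, 14  (cmp 8,14)
bne body: taken
xor $t6, $t6, $t4 → $t6=7^7=0
lw $t4, 0($t7) → $t4=M[112]=20
or $t6, $t6, $t4 → $t6=0|20=20
add $t7, $t7, 4 → $t7=112+4=116
add $t1, $t1, 2 → $t1=8+2=10
cmp $t1, 14  (cmp 10,14)
bne body: taken
xor $t6, $t6, $t4 → $t6=20^20=0
lw $t4, 0($t7) → $t4=M[116]=-6
or $t6, $t6, $t4 → $t6=0|(-6)=-6
add $t7, $t7, 4 → $t7=116+4=120
add $t1, $t1, 2 → $t1=10+2=12
cmp $t1, 14  (cmp 12,14)
bne body: taken
xor $t6, $t6, $t4 → $t6=(-6)^(-6)=0
lw $t4, 0($t7) → $t4=M[120]=9
or $t6, $t6, $t4 → $t6=0|9=9
add $t7, $t7, 4 → $t7=120+4=124
add $t1, $t1, 2 → $t1=12+2=14
cmp $t1, 14  (cmp 14,14)
bne body: not taken
sw $t6, (112) → M[112]=9
halt.

124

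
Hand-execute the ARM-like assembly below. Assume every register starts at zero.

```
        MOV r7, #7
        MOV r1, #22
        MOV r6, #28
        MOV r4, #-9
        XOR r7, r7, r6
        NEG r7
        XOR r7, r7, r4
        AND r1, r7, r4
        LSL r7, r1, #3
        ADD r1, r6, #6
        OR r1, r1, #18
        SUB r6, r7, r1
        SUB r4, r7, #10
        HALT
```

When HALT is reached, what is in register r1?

50

r7=7
r1=22
r6=28
r4=-9
r7=7^28=27
r7=-(27)=-27
r7=(-27)^(-9)=18
r1=18&(-9)=18
r7=18<<3=144
r1=28+6=34
r1=34|18=50
r6=144-50=94
r4=144-10=134
halt.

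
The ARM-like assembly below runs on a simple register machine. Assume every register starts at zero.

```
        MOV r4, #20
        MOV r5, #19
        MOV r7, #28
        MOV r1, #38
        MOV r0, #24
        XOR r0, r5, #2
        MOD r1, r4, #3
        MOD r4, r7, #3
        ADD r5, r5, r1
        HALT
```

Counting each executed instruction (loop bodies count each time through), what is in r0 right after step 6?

17

MOV r4, #20 → r4=20
MOV r5, #19 → r5=19
MOV r7, #28 → r7=28
MOV r1, #38 → r1=38
MOV r0, #24 → r0=24
XOR r0, r5, #2 → r0=19^2=17
After step 6: r0 = 17.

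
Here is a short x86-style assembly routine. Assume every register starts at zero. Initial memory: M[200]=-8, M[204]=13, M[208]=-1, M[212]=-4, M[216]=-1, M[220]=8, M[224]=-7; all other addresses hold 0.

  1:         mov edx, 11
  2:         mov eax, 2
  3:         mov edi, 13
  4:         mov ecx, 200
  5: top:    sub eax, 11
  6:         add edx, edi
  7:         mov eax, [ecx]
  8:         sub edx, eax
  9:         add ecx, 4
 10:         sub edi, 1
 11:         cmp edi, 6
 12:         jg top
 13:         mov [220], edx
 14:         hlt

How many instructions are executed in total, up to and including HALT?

62

after mov edx, 11: edx=11
after mov eax, 2: eax=2
after mov edi, 13: edi=13
after mov ecx, 200: ecx=200
after sub eax, 11: eax=2-11=-9
after add edx, edi: edx=11+13=24
after mov eax, [ecx]: eax=M[200]=-8
after sub edx, eax: edx=24-(-8)=32
after add ecx, 4: ecx=200+4=204
after sub edi, 1: edi=13-1=12
cmp edi, 6  (cmp 12,6)
jg top: taken
after sub eax, 11: eax=(-8)-11=-19
after add edx, edi: edx=32+12=44
after mov eax, [ecx]: eax=M[204]=13
after sub edx, eax: edx=44-13=31
after add ecx, 4: ecx=204+4=208
after sub edi, 1: edi=12-1=11
cmp edi, 6  (cmp 11,6)
jg top: taken
after sub eax, 11: eax=13-11=2
after add edx, edi: edx=31+11=42
after mov eax, [ecx]: eax=M[208]=-1
after sub edx, eax: edx=42-(-1)=43
after add ecx, 4: ecx=208+4=212
after sub edi, 1: edi=11-1=10
cmp edi, 6  (cmp 10,6)
jg top: taken
after sub eax, 11: eax=(-1)-11=-12
after add edx, edi: edx=43+10=53
after mov eax, [ecx]: eax=M[212]=-4
after sub edx, eax: edx=53-(-4)=57
after add ecx, 4: ecx=212+4=216
after sub edi, 1: edi=10-1=9
cmp edi, 6  (cmp 9,6)
jg top: taken
after sub eax, 11: eax=(-4)-11=-15
after add edx, edi: edx=57+9=66
after mov eax, [ecx]: eax=M[216]=-1
after sub edx, eax: edx=66-(-1)=67
after add ecx, 4: ecx=216+4=220
after sub edi, 1: edi=9-1=8
cmp edi, 6  (cmp 8,6)
jg top: taken
after sub eax, 11: eax=(-1)-11=-12
after add edx, edi: edx=67+8=75
after mov eax, [ecx]: eax=M[220]=8
after sub edx, eax: edx=75-8=67
after add ecx, 4: ecx=220+4=224
after sub edi, 1: edi=8-1=7
cmp edi, 6  (cmp 7,6)
jg top: taken
after sub eax, 11: eax=8-11=-3
after add edx, edi: edx=67+7=74
after mov eax, [ecx]: eax=M[224]=-7
after sub edx, eax: edx=74-(-7)=81
after add ecx, 4: ecx=224+4=228
after sub edi, 1: edi=7-1=6
cmp edi, 6  (cmp 6,6)
jg top: not taken
mov [220], edx → M[220]=81
halt.
Total executed instructions: 62.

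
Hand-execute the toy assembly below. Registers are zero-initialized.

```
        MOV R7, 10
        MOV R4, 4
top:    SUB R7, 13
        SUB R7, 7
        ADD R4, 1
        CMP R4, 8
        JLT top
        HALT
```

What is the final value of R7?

-70

R7=10
R4=4
R7=10-13=-3
R7=(-3)-7=-10
R4=4+1=5
CMP R4, 8  (cmp 5,8)
JLT top: taken
R7=(-10)-13=-23
R7=(-23)-7=-30
R4=5+1=6
CMP R4, 8  (cmp 6,8)
JLT top: taken
R7=(-30)-13=-43
R7=(-43)-7=-50
R4=6+1=7
CMP R4, 8  (cmp 7,8)
JLT top: taken
R7=(-50)-13=-63
R7=(-63)-7=-70
R4=7+1=8
CMP R4, 8  (cmp 8,8)
JLT top: not taken
halt.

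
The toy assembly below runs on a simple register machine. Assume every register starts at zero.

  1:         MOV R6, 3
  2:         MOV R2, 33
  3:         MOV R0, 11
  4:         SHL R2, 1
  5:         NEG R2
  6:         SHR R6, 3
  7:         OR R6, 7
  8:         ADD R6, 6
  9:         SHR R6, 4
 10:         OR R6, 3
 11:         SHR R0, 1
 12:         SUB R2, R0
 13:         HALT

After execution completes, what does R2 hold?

MOV R6, 3 → R6=3
MOV R2, 33 → R2=33
MOV R0, 11 → R0=11
SHL R2, 1 → R2=33<<1=66
NEG R2 → R2=-(66)=-66
SHR R6, 3 → R6=3>>3=0
OR R6, 7 → R6=0|7=7
ADD R6, 6 → R6=7+6=13
SHR R6, 4 → R6=13>>4=0
OR R6, 3 → R6=0|3=3
SHR R0, 1 → R0=11>>1=5
SUB R2, R0 → R2=(-66)-5=-71
halt.

-71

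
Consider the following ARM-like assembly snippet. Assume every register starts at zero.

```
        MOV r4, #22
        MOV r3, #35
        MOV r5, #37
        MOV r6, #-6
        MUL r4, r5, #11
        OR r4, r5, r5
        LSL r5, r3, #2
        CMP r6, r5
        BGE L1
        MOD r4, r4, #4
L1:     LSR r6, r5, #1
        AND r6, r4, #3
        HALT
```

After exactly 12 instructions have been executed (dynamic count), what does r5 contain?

140

r4=22
r3=35
r5=37
r6=-6
r4=37*11=407
r4=37|37=37
r5=35<<2=140
CMP r6, r5  (cmp -6,140)
BGE L1: not taken
r4=37%4=1
r6=140>>1=70
r6=1&3=1
After step 12: r5 = 140.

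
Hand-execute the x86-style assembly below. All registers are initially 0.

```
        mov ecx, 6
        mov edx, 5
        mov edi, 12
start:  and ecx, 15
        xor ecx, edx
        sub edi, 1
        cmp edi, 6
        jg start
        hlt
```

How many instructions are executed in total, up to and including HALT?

34

ecx=6
edx=5
edi=12
ecx=6&15=6
ecx=6^5=3
edi=12-1=11
cmp edi, 6  (cmp 11,6)
jg start: taken
ecx=3&15=3
ecx=3^5=6
edi=11-1=10
cmp edi, 6  (cmp 10,6)
jg start: taken
ecx=6&15=6
ecx=6^5=3
edi=10-1=9
cmp edi, 6  (cmp 9,6)
jg start: taken
ecx=3&15=3
ecx=3^5=6
edi=9-1=8
cmp edi, 6  (cmp 8,6)
jg start: taken
ecx=6&15=6
ecx=6^5=3
edi=8-1=7
cmp edi, 6  (cmp 7,6)
jg start: taken
ecx=3&15=3
ecx=3^5=6
edi=7-1=6
cmp edi, 6  (cmp 6,6)
jg start: not taken
halt.
Total executed instructions: 34.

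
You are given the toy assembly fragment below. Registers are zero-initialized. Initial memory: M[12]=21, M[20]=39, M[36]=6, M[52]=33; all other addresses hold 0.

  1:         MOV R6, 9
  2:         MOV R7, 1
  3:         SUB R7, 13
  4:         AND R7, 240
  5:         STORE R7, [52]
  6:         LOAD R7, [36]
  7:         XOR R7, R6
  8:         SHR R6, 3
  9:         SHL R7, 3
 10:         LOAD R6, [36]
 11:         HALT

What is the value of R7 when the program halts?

R6=9
R7=1
R7=1-13=-12
R7=(-12)&240=240
STORE R7, [52] → M[52]=240
R7=M[36]=6
R7=6^9=15
R6=9>>3=1
R7=15<<3=120
R6=M[36]=6
halt.

120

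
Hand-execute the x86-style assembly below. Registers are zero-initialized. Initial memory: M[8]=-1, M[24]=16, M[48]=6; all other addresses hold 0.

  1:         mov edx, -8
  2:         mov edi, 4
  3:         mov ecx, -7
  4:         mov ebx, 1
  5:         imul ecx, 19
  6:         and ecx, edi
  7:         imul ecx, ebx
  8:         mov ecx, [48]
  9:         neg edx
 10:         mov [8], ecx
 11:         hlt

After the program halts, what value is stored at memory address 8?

6

after mov edx, -8: edx=-8
after mov edi, 4: edi=4
after mov ecx, -7: ecx=-7
after mov ebx, 1: ebx=1
after imul ecx, 19: ecx=(-7)*19=-133
after and ecx, edi: ecx=(-133)&4=0
after imul ecx, ebx: ecx=0*1=0
after mov ecx, [48]: ecx=M[48]=6
after neg edx: edx=-(-8)=8
mov [8], ecx → M[8]=6
halt.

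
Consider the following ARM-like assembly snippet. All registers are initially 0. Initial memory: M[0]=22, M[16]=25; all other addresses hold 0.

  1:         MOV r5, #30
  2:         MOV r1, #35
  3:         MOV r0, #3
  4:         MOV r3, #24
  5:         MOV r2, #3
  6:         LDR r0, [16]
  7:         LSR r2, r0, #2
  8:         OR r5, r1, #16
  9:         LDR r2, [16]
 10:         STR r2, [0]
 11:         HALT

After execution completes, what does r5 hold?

51

MOV r5, #30 → r5=30
MOV r1, #35 → r1=35
MOV r0, #3 → r0=3
MOV r3, #24 → r3=24
MOV r2, #3 → r2=3
LDR r0, [16] → r0=M[16]=25
LSR r2, r0, #2 → r2=25>>2=6
OR r5, r1, #16 → r5=35|16=51
LDR r2, [16] → r2=M[16]=25
STR r2, [0] → M[0]=25
halt.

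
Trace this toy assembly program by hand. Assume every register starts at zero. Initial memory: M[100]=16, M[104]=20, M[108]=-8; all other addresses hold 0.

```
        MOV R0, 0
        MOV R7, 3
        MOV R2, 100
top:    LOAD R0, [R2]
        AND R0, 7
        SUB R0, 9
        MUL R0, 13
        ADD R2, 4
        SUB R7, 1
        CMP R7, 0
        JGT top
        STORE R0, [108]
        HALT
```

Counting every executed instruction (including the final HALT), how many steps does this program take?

R0=0
R7=3
R2=100
R0=M[100]=16
R0=16&7=0
R0=0-9=-9
R0=(-9)*13=-117
R2=100+4=104
R7=3-1=2
CMP R7, 0  (cmp 2,0)
JGT top: taken
R0=M[104]=20
R0=20&7=4
R0=4-9=-5
R0=(-5)*13=-65
R2=104+4=108
R7=2-1=1
CMP R7, 0  (cmp 1,0)
JGT top: taken
R0=M[108]=-8
R0=(-8)&7=0
R0=0-9=-9
R0=(-9)*13=-117
R2=108+4=112
R7=1-1=0
CMP R7, 0  (cmp 0,0)
JGT top: not taken
STORE R0, [108] → M[108]=-117
halt.
Total executed instructions: 29.

29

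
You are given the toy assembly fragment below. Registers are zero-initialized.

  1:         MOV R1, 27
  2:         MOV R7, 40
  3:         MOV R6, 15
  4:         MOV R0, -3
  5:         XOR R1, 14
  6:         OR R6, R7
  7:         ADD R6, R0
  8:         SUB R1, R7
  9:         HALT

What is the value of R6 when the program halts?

44

R1=27
R7=40
R6=15
R0=-3
R1=27^14=21
R6=15|40=47
R6=47+(-3)=44
R1=21-40=-19
halt.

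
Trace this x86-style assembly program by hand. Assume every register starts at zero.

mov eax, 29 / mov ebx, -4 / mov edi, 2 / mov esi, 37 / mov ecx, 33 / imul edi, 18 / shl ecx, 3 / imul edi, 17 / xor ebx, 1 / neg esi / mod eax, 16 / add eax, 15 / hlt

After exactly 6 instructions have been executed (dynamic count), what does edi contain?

36

eax=29
ebx=-4
edi=2
esi=37
ecx=33
edi=2*18=36
After step 6: edi = 36.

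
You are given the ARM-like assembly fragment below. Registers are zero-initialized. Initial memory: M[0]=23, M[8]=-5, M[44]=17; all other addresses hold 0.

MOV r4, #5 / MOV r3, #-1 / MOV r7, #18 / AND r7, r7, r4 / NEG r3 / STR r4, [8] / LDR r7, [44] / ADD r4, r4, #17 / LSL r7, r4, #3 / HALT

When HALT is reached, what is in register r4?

22

r4=5
r3=-1
r7=18
r7=18&5=0
r3=-(-1)=1
STR r4, [8] → M[8]=5
r7=M[44]=17
r4=5+17=22
r7=22<<3=176
halt.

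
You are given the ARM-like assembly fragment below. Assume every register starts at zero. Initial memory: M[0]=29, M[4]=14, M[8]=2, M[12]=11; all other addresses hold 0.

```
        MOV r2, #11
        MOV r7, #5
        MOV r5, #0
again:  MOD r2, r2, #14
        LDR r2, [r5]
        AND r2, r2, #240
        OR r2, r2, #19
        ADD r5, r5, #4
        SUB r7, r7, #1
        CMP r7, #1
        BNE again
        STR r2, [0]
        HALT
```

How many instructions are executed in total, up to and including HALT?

after MOV r2, #11: r2=11
after MOV r7, #5: r7=5
after MOV r5, #0: r5=0
after MOD r2, r2, #14: r2=11%14=11
after LDR r2, [r5]: r2=M[0]=29
after AND r2, r2, #240: r2=29&240=16
after OR r2, r2, #19: r2=16|19=19
after ADD r5, r5, #4: r5=0+4=4
after SUB r7, r7, #1: r7=5-1=4
CMP r7, #1  (cmp 4,1)
BNE again: taken
after MOD r2, r2, #14: r2=19%14=5
after LDR r2, [r5]: r2=M[4]=14
after AND r2, r2, #240: r2=14&240=0
after OR r2, r2, #19: r2=0|19=19
after ADD r5, r5, #4: r5=4+4=8
after SUB r7, r7, #1: r7=4-1=3
CMP r7, #1  (cmp 3,1)
BNE again: taken
after MOD r2, r2, #14: r2=19%14=5
after LDR r2, [r5]: r2=M[8]=2
after AND r2, r2, #240: r2=2&240=0
after OR r2, r2, #19: r2=0|19=19
after ADD r5, r5, #4: r5=8+4=12
after SUB r7, r7, #1: r7=3-1=2
CMP r7, #1  (cmp 2,1)
BNE again: taken
after MOD r2, r2, #14: r2=19%14=5
after LDR r2, [r5]: r2=M[12]=11
after AND r2, r2, #240: r2=11&240=0
after OR r2, r2, #19: r2=0|19=19
after ADD r5, r5, #4: r5=12+4=16
after SUB r7, r7, #1: r7=2-1=1
CMP r7, #1  (cmp 1,1)
BNE again: not taken
STR r2, [0] → M[0]=19
halt.
Total executed instructions: 37.

37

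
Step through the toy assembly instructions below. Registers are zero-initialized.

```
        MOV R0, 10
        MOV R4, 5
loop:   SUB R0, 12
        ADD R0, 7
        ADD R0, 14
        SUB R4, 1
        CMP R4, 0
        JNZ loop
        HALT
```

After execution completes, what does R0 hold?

55

after MOV R0, 10: R0=10
after MOV R4, 5: R4=5
after SUB R0, 12: R0=10-12=-2
after ADD R0, 7: R0=(-2)+7=5
after ADD R0, 14: R0=5+14=19
after SUB R4, 1: R4=5-1=4
CMP R4, 0  (cmp 4,0)
JNZ loop: taken
after SUB R0, 12: R0=19-12=7
after ADD R0, 7: R0=7+7=14
after ADD R0, 14: R0=14+14=28
after SUB R4, 1: R4=4-1=3
CMP R4, 0  (cmp 3,0)
JNZ loop: taken
after SUB R0, 12: R0=28-12=16
after ADD R0, 7: R0=16+7=23
after ADD R0, 14: R0=23+14=37
after SUB R4, 1: R4=3-1=2
CMP R4, 0  (cmp 2,0)
JNZ loop: taken
after SUB R0, 12: R0=37-12=25
after ADD R0, 7: R0=25+7=32
after ADD R0, 14: R0=32+14=46
after SUB R4, 1: R4=2-1=1
CMP R4, 0  (cmp 1,0)
JNZ loop: taken
after SUB R0, 12: R0=46-12=34
after ADD R0, 7: R0=34+7=41
after ADD R0, 14: R0=41+14=55
after SUB R4, 1: R4=1-1=0
CMP R4, 0  (cmp 0,0)
JNZ loop: not taken
halt.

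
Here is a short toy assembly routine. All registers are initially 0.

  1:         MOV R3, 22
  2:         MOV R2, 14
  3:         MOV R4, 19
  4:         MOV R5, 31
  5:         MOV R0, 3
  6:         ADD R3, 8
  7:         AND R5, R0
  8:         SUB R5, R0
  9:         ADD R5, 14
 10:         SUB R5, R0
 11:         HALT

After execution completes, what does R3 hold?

MOV R3, 22 → R3=22
MOV R2, 14 → R2=14
MOV R4, 19 → R4=19
MOV R5, 31 → R5=31
MOV R0, 3 → R0=3
ADD R3, 8 → R3=22+8=30
AND R5, R0 → R5=31&3=3
SUB R5, R0 → R5=3-3=0
ADD R5, 14 → R5=0+14=14
SUB R5, R0 → R5=14-3=11
halt.

30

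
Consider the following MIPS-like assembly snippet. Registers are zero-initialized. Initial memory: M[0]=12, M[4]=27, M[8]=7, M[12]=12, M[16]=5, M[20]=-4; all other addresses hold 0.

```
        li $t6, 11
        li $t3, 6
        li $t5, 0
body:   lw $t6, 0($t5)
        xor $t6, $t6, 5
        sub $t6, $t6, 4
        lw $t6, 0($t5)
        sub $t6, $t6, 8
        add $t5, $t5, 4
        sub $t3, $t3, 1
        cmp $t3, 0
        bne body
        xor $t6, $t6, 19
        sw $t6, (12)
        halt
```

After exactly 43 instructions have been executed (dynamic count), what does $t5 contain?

after li $t6, 11: $t6=11
after li $t3, 6: $t3=6
after li $t5, 0: $t5=0
after lw $t6, 0($t5): $t6=M[0]=12
after xor $t6, $t6, 5: $t6=12^5=9
after sub $t6, $t6, 4: $t6=9-4=5
after lw $t6, 0($t5): $t6=M[0]=12
after sub $t6, $t6, 8: $t6=12-8=4
after add $t5, $t5, 4: $t5=0+4=4
after sub $t3, $t3, 1: $t3=6-1=5
cmp $t3, 0  (cmp 5,0)
bne body: taken
after lw $t6, 0($t5): $t6=M[4]=27
after xor $t6, $t6, 5: $t6=27^5=30
after sub $t6, $t6, 4: $t6=30-4=26
after lw $t6, 0($t5): $t6=M[4]=27
after sub $t6, $t6, 8: $t6=27-8=19
after add $t5, $t5, 4: $t5=4+4=8
after sub $t3, $t3, 1: $t3=5-1=4
cmp $t3, 0  (cmp 4,0)
bne body: taken
after lw $t6, 0($t5): $t6=M[8]=7
after xor $t6, $t6, 5: $t6=7^5=2
after sub $t6, $t6, 4: $t6=2-4=-2
after lw $t6, 0($t5): $t6=M[8]=7
after sub $t6, $t6, 8: $t6=7-8=-1
after add $t5, $t5, 4: $t5=8+4=12
after sub $t3, $t3, 1: $t3=4-1=3
cmp $t3, 0  (cmp 3,0)
bne body: taken
after lw $t6, 0($t5): $t6=M[12]=12
after xor $t6, $t6, 5: $t6=12^5=9
after sub $t6, $t6, 4: $t6=9-4=5
after lw $t6, 0($t5): $t6=M[12]=12
after sub $t6, $t6, 8: $t6=12-8=4
after add $t5, $t5, 4: $t5=12+4=16
after sub $t3, $t3, 1: $t3=3-1=2
cmp $t3, 0  (cmp 2,0)
bne body: taken
after lw $t6, 0($t5): $t6=M[16]=5
after xor $t6, $t6, 5: $t6=5^5=0
after sub $t6, $t6, 4: $t6=0-4=-4
after lw $t6, 0($t5): $t6=M[16]=5
After step 43: $t5 = 16.

16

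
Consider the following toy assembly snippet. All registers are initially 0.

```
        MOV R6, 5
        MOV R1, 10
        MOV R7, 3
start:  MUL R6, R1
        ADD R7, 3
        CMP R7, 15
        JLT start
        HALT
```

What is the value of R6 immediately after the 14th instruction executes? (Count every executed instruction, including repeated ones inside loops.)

R6=5
R1=10
R7=3
R6=5*10=50
R7=3+3=6
CMP R7, 15  (cmp 6,15)
JLT start: taken
R6=50*10=500
R7=6+3=9
CMP R7, 15  (cmp 9,15)
JLT start: taken
R6=500*10=5000
R7=9+3=12
CMP R7, 15  (cmp 12,15)
After step 14: R6 = 5000.

5000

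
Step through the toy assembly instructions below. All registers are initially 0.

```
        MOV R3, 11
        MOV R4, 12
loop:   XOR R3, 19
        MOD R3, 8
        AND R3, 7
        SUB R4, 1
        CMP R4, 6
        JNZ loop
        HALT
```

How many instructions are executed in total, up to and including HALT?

MOV R3, 11 → R3=11
MOV R4, 12 → R4=12
XOR R3, 19 → R3=11^19=24
MOD R3, 8 → R3=24%8=0
AND R3, 7 → R3=0&7=0
SUB R4, 1 → R4=12-1=11
CMP R4, 6  (cmp 11,6)
JNZ loop: taken
XOR R3, 19 → R3=0^19=19
MOD R3, 8 → R3=19%8=3
AND R3, 7 → R3=3&7=3
SUB R4, 1 → R4=11-1=10
CMP R4, 6  (cmp 10,6)
JNZ loop: taken
XOR R3, 19 → R3=3^19=16
MOD R3, 8 → R3=16%8=0
AND R3, 7 → R3=0&7=0
SUB R4, 1 → R4=10-1=9
CMP R4, 6  (cmp 9,6)
JNZ loop: taken
XOR R3, 19 → R3=0^19=19
MOD R3, 8 → R3=19%8=3
AND R3, 7 → R3=3&7=3
SUB R4, 1 → R4=9-1=8
CMP R4, 6  (cmp 8,6)
JNZ loop: taken
XOR R3, 19 → R3=3^19=16
MOD R3, 8 → R3=16%8=0
AND R3, 7 → R3=0&7=0
SUB R4, 1 → R4=8-1=7
CMP R4, 6  (cmp 7,6)
JNZ loop: taken
XOR R3, 19 → R3=0^19=19
MOD R3, 8 → R3=19%8=3
AND R3, 7 → R3=3&7=3
SUB R4, 1 → R4=7-1=6
CMP R4, 6  (cmp 6,6)
JNZ loop: not taken
halt.
Total executed instructions: 39.

39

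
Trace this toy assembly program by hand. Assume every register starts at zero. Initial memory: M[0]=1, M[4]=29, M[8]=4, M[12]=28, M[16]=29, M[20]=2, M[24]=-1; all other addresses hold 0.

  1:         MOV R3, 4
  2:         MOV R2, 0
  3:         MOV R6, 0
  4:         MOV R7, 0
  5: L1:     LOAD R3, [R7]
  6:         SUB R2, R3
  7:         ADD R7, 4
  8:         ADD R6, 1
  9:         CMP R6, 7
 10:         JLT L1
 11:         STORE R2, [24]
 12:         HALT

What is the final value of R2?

-92

after MOV R3, 4: R3=4
after MOV R2, 0: R2=0
after MOV R6, 0: R6=0
after MOV R7, 0: R7=0
after LOAD R3, [R7]: R3=M[0]=1
after SUB R2, R3: R2=0-1=-1
after ADD R7, 4: R7=0+4=4
after ADD R6, 1: R6=0+1=1
CMP R6, 7  (cmp 1,7)
JLT L1: taken
after LOAD R3, [R7]: R3=M[4]=29
after SUB R2, R3: R2=(-1)-29=-30
after ADD R7, 4: R7=4+4=8
after ADD R6, 1: R6=1+1=2
CMP R6, 7  (cmp 2,7)
JLT L1: taken
after LOAD R3, [R7]: R3=M[8]=4
after SUB R2, R3: R2=(-30)-4=-34
after ADD R7, 4: R7=8+4=12
after ADD R6, 1: R6=2+1=3
CMP R6, 7  (cmp 3,7)
JLT L1: taken
after LOAD R3, [R7]: R3=M[12]=28
after SUB R2, R3: R2=(-34)-28=-62
after ADD R7, 4: R7=12+4=16
after ADD R6, 1: R6=3+1=4
CMP R6, 7  (cmp 4,7)
JLT L1: taken
after LOAD R3, [R7]: R3=M[16]=29
after SUB R2, R3: R2=(-62)-29=-91
after ADD R7, 4: R7=16+4=20
after ADD R6, 1: R6=4+1=5
CMP R6, 7  (cmp 5,7)
JLT L1: taken
after LOAD R3, [R7]: R3=M[20]=2
after SUB R2, R3: R2=(-91)-2=-93
after ADD R7, 4: R7=20+4=24
after ADD R6, 1: R6=5+1=6
CMP R6, 7  (cmp 6,7)
JLT L1: taken
after LOAD R3, [R7]: R3=M[24]=-1
after SUB R2, R3: R2=(-93)-(-1)=-92
after ADD R7, 4: R7=24+4=28
after ADD R6, 1: R6=6+1=7
CMP R6, 7  (cmp 7,7)
JLT L1: not taken
STORE R2, [24] → M[24]=-92
halt.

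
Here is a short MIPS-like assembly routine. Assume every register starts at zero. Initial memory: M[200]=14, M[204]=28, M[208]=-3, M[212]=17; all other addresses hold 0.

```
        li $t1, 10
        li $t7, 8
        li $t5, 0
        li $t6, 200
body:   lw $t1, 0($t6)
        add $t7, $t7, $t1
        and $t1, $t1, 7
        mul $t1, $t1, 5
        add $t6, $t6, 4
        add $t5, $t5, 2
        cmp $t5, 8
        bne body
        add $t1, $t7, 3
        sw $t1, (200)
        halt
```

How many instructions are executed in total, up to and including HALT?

$t1=10
$t7=8
$t5=0
$t6=200
$t1=M[200]=14
$t7=8+14=22
$t1=14&7=6
$t1=6*5=30
$t6=200+4=204
$t5=0+2=2
cmp $t5, 8  (cmp 2,8)
bne body: taken
$t1=M[204]=28
$t7=22+28=50
$t1=28&7=4
$t1=4*5=20
$t6=204+4=208
$t5=2+2=4
cmp $t5, 8  (cmp 4,8)
bne body: taken
$t1=M[208]=-3
$t7=50+(-3)=47
$t1=(-3)&7=5
$t1=5*5=25
$t6=208+4=212
$t5=4+2=6
cmp $t5, 8  (cmp 6,8)
bne body: taken
$t1=M[212]=17
$t7=47+17=64
$t1=17&7=1
$t1=1*5=5
$t6=212+4=216
$t5=6+2=8
cmp $t5, 8  (cmp 8,8)
bne body: not taken
$t1=64+3=67
sw $t1, (200) → M[200]=67
halt.
Total executed instructions: 39.

39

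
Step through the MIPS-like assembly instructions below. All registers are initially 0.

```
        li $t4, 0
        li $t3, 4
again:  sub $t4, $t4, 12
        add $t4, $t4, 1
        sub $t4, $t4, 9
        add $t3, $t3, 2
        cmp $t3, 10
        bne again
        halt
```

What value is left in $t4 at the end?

$t4=0
$t3=4
$t4=0-12=-12
$t4=(-12)+1=-11
$t4=(-11)-9=-20
$t3=4+2=6
cmp $t3, 10  (cmp 6,10)
bne again: taken
$t4=(-20)-12=-32
$t4=(-32)+1=-31
$t4=(-31)-9=-40
$t3=6+2=8
cmp $t3, 10  (cmp 8,10)
bne again: taken
$t4=(-40)-12=-52
$t4=(-52)+1=-51
$t4=(-51)-9=-60
$t3=8+2=10
cmp $t3, 10  (cmp 10,10)
bne again: not taken
halt.

-60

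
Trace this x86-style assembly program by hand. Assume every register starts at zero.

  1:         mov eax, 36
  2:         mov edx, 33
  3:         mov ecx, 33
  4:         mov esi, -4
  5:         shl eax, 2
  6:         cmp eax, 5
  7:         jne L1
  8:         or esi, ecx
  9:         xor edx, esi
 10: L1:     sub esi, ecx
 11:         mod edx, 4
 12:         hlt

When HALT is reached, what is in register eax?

144

after mov eax, 36: eax=36
after mov edx, 33: edx=33
after mov ecx, 33: ecx=33
after mov esi, -4: esi=-4
after shl eax, 2: eax=36<<2=144
cmp eax, 5  (cmp 144,5)
jne L1: taken
after sub esi, ecx: esi=(-4)-33=-37
after mod edx, 4: edx=33%4=1
halt.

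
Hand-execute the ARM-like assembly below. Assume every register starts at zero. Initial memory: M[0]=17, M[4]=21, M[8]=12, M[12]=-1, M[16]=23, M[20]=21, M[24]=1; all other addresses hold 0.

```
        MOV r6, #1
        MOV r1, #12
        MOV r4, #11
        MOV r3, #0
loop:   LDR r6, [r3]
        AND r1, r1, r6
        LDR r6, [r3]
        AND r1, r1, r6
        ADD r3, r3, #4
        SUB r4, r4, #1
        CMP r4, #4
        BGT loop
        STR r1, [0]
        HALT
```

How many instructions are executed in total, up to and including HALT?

62

r6=1
r1=12
r4=11
r3=0
r6=M[0]=17
r1=12&17=0
r6=M[0]=17
r1=0&17=0
r3=0+4=4
r4=11-1=10
CMP r4, #4  (cmp 10,4)
BGT loop: taken
r6=M[4]=21
r1=0&21=0
r6=M[4]=21
r1=0&21=0
r3=4+4=8
r4=10-1=9
CMP r4, #4  (cmp 9,4)
BGT loop: taken
r6=M[8]=12
r1=0&12=0
r6=M[8]=12
r1=0&12=0
r3=8+4=12
r4=9-1=8
CMP r4, #4  (cmp 8,4)
BGT loop: taken
r6=M[12]=-1
r1=0&(-1)=0
r6=M[12]=-1
r1=0&(-1)=0
r3=12+4=16
r4=8-1=7
CMP r4, #4  (cmp 7,4)
BGT loop: taken
r6=M[16]=23
r1=0&23=0
r6=M[16]=23
r1=0&23=0
r3=16+4=20
r4=7-1=6
CMP r4, #4  (cmp 6,4)
BGT loop: taken
r6=M[20]=21
r1=0&21=0
r6=M[20]=21
r1=0&21=0
r3=20+4=24
r4=6-1=5
CMP r4, #4  (cmp 5,4)
BGT loop: taken
r6=M[24]=1
r1=0&1=0
r6=M[24]=1
r1=0&1=0
r3=24+4=28
r4=5-1=4
CMP r4, #4  (cmp 4,4)
BGT loop: not taken
STR r1, [0] → M[0]=0
halt.
Total executed instructions: 62.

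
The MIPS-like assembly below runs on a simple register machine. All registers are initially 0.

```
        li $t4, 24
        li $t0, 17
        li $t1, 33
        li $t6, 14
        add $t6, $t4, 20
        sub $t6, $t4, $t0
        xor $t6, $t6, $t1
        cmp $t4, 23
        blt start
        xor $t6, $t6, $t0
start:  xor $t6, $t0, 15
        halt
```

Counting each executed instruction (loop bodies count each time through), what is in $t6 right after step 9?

after li $t4, 24: $t4=24
after li $t0, 17: $t0=17
after li $t1, 33: $t1=33
after li $t6, 14: $t6=14
after add $t6, $t4, 20: $t6=24+20=44
after sub $t6, $t4, $t0: $t6=24-17=7
after xor $t6, $t6, $t1: $t6=7^33=38
cmp $t4, 23  (cmp 24,23)
blt start: not taken
After step 9: $t6 = 38.

38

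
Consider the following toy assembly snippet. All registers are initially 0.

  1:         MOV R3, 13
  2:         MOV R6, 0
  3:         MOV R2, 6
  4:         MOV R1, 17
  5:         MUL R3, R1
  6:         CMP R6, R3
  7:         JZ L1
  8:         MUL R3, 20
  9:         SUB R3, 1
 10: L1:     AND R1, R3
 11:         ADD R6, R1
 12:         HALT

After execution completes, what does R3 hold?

4419

after MOV R3, 13: R3=13
after MOV R6, 0: R6=0
after MOV R2, 6: R2=6
after MOV R1, 17: R1=17
after MUL R3, R1: R3=13*17=221
CMP R6, R3  (cmp 0,221)
JZ L1: not taken
after MUL R3, 20: R3=221*20=4420
after SUB R3, 1: R3=4420-1=4419
after AND R1, R3: R1=17&4419=1
after ADD R6, R1: R6=0+1=1
halt.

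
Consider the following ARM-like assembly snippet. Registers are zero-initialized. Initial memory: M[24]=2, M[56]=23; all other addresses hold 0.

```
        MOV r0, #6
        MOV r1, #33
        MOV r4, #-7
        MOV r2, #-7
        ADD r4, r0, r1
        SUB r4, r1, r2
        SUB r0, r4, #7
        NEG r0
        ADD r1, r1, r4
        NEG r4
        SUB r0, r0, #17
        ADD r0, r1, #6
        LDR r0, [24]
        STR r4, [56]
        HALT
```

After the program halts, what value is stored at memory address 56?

MOV r0, #6 → r0=6
MOV r1, #33 → r1=33
MOV r4, #-7 → r4=-7
MOV r2, #-7 → r2=-7
ADD r4, r0, r1 → r4=6+33=39
SUB r4, r1, r2 → r4=33-(-7)=40
SUB r0, r4, #7 → r0=40-7=33
NEG r0 → r0=-(33)=-33
ADD r1, r1, r4 → r1=33+40=73
NEG r4 → r4=-(40)=-40
SUB r0, r0, #17 → r0=(-33)-17=-50
ADD r0, r1, #6 → r0=73+6=79
LDR r0, [24] → r0=M[24]=2
STR r4, [56] → M[56]=-40
halt.

-40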